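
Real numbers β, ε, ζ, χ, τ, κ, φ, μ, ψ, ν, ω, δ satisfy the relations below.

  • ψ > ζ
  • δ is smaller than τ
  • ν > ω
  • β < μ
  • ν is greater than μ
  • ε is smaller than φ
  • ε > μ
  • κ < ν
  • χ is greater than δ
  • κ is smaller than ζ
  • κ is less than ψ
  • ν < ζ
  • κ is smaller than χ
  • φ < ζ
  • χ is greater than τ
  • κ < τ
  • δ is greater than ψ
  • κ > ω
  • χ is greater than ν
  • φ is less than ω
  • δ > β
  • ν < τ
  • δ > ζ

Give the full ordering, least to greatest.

Nothing is placed below β, so it is least; from there β < μ; μ < ε; ε < φ; φ < ω; ω < κ; κ < ν; ν < ζ; ζ < ψ; ψ < δ; δ < τ; τ < χ, each given directly.

β < μ < ε < φ < ω < κ < ν < ζ < ψ < δ < τ < χ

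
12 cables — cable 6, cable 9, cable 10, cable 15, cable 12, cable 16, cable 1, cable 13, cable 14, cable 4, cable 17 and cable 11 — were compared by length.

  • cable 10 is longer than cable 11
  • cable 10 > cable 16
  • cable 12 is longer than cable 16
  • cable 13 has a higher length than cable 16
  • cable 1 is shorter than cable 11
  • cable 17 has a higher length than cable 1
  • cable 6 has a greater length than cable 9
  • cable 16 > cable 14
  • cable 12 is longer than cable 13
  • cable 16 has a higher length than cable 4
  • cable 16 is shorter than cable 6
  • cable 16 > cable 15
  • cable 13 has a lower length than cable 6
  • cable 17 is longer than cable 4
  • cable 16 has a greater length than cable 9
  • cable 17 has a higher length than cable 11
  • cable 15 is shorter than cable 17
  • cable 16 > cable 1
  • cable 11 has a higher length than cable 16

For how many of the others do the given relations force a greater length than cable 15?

7

The elements the relations force above cable 15 are cable 16, cable 13, cable 6, cable 11, cable 17, cable 10, cable 12 — no chain reaches any other.
That is 7.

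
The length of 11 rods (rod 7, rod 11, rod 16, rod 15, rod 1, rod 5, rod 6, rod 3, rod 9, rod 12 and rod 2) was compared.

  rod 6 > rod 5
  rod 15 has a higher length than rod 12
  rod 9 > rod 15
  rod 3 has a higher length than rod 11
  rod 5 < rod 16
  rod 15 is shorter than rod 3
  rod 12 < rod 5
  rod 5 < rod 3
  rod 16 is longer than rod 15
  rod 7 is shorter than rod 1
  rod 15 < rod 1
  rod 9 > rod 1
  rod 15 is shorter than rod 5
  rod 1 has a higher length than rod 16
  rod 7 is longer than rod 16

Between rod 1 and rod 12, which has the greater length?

rod 1

rod 12 < rod 15 and rod 15 < rod 5 give rod 12 < rod 5.
With rod 5 < rod 16: rod 12 < rod 15 < rod 5 < rod 16.
With rod 16 < rod 7: rod 12 < rod 15 < rod 5 < rod 16 < rod 7.
Then rod 7 < rod 1 extends the chain to rod 1.
So rod 12 < rod 1; rod 1 is the longer of the two.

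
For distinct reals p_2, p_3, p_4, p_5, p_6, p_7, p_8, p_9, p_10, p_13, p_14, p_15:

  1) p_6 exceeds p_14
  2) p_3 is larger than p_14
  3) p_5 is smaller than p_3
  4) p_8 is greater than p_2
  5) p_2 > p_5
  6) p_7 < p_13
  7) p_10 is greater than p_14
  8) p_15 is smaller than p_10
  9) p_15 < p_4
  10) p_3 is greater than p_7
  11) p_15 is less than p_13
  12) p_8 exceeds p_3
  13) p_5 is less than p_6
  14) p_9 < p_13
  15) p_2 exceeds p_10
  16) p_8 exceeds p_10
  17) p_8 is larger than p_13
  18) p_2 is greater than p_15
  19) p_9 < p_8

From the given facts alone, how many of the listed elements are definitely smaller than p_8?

9

The elements the relations force below p_8 are p_5, p_14, p_15, p_9, p_7, p_13, p_10, p_2, p_3 — no chain reaches any other.
That is 9.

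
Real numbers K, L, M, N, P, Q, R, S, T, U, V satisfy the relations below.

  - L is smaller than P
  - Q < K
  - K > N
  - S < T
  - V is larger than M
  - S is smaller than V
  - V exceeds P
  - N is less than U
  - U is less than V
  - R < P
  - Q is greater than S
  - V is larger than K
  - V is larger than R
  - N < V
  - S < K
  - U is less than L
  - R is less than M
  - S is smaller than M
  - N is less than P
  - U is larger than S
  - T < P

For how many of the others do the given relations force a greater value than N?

From N the given relations immediately reach U, K, P, V.
From those, L — 5 in total.
No other element is forced above N by the given relations, so the count is 5.

5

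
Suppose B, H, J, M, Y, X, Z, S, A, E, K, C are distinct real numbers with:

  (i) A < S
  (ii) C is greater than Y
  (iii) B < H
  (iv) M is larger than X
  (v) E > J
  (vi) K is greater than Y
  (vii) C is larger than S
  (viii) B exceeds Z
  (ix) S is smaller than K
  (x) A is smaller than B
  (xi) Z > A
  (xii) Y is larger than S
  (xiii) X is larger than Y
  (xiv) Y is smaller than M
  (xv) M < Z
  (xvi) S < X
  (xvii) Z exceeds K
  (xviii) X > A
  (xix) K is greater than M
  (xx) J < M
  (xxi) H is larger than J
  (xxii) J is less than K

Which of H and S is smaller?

S

S < Y < X < M < Z < B < H, by transitivity through Y, X, M, Z, B.
So S < H; S is the smaller of the two.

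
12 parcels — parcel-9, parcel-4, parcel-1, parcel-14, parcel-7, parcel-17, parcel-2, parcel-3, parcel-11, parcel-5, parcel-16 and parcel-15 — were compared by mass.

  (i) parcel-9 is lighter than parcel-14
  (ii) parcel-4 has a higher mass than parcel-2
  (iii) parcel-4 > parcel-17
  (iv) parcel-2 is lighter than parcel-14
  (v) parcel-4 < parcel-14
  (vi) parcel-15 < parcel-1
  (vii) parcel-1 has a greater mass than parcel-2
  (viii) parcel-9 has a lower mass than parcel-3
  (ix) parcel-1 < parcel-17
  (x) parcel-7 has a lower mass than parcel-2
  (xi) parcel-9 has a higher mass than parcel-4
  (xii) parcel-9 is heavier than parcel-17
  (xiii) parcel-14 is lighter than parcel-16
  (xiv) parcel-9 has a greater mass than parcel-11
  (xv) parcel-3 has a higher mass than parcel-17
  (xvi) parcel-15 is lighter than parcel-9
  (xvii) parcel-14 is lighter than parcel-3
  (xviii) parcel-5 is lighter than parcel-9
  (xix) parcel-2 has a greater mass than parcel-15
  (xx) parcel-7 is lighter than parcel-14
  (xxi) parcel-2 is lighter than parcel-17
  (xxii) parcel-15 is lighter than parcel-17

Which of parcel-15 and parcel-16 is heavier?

parcel-15 < parcel-2 and parcel-2 < parcel-17 give parcel-15 < parcel-17.
With parcel-17 < parcel-4: parcel-15 < parcel-2 < parcel-17 < parcel-4.
Then parcel-4 < parcel-9 extends the chain to parcel-9.
Then parcel-9 < parcel-14 extends the chain to parcel-14.
Then parcel-14 < parcel-16 extends the chain to parcel-16.
So parcel-15 < parcel-16; parcel-16 is the heavier of the two.

parcel-16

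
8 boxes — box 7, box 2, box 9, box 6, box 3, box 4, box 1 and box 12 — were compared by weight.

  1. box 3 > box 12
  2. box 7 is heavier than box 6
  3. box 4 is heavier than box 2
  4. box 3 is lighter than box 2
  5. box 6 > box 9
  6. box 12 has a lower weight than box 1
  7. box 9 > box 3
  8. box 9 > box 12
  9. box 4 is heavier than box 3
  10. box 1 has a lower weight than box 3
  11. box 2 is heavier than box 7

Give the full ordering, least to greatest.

box 12 < box 1 < box 3 < box 9 < box 6 < box 7 < box 2 < box 4

Nothing is placed below box 12, so it is least; from there box 12 < box 1; box 1 < box 3; box 3 < box 9; box 9 < box 6; box 6 < box 7; box 7 < box 2; box 2 < box 4, each given directly.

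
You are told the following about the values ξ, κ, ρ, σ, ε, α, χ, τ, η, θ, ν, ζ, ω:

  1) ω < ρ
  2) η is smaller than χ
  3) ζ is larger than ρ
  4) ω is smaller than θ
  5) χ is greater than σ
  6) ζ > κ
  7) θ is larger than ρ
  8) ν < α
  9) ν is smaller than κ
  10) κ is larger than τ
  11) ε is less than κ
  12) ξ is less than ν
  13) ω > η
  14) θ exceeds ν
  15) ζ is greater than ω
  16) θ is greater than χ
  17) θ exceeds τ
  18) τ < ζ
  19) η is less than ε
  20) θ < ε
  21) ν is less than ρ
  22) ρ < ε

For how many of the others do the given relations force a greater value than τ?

4

From τ the given relations immediately reach θ, κ, ζ.
From those, ε — 4 in total.
Nothing else is reachable above τ; 4 in all.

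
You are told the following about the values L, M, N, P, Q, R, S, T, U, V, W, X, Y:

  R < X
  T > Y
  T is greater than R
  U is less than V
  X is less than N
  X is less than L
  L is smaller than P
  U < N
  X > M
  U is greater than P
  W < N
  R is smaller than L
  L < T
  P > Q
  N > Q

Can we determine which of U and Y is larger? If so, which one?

Following every chain through Y: above Y we get T.
U is not reached, and no chain runs the other way from U to Y.
So the given relations leave the order of Y and U undetermined.

undetermined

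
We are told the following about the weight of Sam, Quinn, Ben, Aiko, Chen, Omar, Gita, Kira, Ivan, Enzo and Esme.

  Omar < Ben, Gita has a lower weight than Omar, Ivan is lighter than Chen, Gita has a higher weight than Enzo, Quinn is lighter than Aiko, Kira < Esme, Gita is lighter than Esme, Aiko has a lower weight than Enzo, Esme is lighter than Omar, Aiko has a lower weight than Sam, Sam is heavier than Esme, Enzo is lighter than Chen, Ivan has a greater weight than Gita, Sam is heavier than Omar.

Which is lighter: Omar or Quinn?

Quinn < Aiko and Aiko < Enzo give Quinn < Enzo.
Then Enzo < Gita extends the chain to Gita.
With Gita < Esme: Quinn < Aiko < Enzo < Gita < Esme.
Then Esme < Omar extends the chain to Omar.
So Quinn < Omar; Quinn is the lighter of the two.

Quinn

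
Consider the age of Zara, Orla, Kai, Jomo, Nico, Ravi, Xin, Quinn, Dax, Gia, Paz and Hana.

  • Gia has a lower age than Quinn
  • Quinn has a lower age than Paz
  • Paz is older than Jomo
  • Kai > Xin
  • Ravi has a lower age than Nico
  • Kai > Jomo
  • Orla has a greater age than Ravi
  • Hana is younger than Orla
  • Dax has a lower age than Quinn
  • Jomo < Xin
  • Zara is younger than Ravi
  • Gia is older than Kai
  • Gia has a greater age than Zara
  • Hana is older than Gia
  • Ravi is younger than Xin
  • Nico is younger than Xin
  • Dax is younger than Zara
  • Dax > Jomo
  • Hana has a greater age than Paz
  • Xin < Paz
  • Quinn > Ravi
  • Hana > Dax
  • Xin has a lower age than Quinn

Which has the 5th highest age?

Gia

The consecutive relations fix a unique order: Jomo < Dax < Zara < Ravi < Nico < Xin < Kai < Gia < Quinn < Paz < Hana < Orla.
The 5th largest is Gia.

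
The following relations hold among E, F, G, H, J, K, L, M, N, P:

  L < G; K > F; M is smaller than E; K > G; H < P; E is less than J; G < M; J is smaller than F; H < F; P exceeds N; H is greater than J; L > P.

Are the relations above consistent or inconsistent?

inconsistent

Chaining the given relations yields P < L < G < M < E < J < H, so P < H. But one relation states H < P. These cannot both hold.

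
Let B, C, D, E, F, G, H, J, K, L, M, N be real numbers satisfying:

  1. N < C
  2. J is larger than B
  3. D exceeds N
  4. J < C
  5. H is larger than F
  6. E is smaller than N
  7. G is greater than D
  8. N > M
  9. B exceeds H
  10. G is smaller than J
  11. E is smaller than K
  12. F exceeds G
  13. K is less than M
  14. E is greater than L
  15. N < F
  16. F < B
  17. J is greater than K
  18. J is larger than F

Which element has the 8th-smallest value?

Chaining the given pairs: L < E < K < M < N < D < G < F < H < B < J < C.
Counting 8 from the smallest end gives F.

F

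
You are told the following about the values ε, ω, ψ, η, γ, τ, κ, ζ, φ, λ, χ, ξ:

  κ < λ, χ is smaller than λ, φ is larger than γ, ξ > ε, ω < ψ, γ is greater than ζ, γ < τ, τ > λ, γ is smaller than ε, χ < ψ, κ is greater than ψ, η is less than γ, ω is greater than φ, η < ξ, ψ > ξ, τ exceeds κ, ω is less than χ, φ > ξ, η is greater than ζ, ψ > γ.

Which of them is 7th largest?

Chaining the given pairs: ζ < η < γ < ε < ξ < φ < ω < χ < ψ < κ < λ < τ.
The 7th largest is φ.

φ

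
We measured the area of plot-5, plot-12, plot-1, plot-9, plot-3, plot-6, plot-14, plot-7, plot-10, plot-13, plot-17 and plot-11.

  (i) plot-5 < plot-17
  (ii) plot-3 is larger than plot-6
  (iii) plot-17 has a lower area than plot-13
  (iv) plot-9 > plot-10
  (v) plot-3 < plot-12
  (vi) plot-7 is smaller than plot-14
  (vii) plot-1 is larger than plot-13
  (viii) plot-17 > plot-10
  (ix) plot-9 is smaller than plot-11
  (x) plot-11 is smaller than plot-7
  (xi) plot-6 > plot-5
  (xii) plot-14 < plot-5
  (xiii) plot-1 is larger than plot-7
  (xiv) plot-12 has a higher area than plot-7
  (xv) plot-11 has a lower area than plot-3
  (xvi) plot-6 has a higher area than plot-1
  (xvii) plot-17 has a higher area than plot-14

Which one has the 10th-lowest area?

plot-6

Piecing the relations together gives one ordering: plot-10 < plot-9 < plot-11 < plot-7 < plot-14 < plot-5 < plot-17 < plot-13 < plot-1 < plot-6 < plot-3 < plot-12.
Counting 10 from the smallest end gives plot-6.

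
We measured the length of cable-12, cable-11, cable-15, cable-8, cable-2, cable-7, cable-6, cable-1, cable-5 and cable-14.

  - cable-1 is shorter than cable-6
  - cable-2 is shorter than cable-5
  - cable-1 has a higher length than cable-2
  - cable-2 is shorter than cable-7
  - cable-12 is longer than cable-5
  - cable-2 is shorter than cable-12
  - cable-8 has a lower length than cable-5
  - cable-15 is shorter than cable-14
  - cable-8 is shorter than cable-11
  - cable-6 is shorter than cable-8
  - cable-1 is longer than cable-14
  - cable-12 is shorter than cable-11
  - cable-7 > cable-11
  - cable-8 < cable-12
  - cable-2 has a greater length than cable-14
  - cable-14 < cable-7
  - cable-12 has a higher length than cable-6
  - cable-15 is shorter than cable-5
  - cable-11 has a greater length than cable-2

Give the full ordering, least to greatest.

The consecutive links are each given: cable-15 < cable-14; cable-14 < cable-2; cable-2 < cable-1; cable-1 < cable-6; cable-6 < cable-8; cable-8 < cable-5; cable-5 < cable-12; cable-12 < cable-11; cable-11 < cable-7.

cable-15 < cable-14 < cable-2 < cable-1 < cable-6 < cable-8 < cable-5 < cable-12 < cable-11 < cable-7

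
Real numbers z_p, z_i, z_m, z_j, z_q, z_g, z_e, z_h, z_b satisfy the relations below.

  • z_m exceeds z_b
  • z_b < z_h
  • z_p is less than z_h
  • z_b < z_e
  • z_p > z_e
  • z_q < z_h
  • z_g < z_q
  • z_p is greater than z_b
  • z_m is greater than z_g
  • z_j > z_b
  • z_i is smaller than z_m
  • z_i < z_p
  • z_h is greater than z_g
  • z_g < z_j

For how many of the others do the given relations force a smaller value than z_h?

Directly below z_h: z_g, z_b, z_q, z_p.
One step further: z_i, z_e (6 so far).
No other element is forced below z_h by the given relations, so the count is 6.

6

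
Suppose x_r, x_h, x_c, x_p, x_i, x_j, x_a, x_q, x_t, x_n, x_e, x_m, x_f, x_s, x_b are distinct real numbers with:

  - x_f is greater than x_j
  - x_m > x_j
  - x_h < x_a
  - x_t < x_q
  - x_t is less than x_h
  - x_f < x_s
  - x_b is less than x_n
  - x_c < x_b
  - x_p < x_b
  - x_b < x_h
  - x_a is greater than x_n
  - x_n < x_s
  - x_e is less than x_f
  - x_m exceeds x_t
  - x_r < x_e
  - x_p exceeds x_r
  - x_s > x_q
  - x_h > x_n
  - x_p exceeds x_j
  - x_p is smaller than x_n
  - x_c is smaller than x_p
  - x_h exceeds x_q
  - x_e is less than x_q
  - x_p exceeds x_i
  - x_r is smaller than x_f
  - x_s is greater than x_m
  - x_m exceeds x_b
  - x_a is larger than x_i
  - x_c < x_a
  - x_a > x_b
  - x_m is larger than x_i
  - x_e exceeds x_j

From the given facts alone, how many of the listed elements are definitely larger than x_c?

Directly above x_c: x_p, x_b, x_a.
One step further: x_n, x_m, x_h (6 so far).
One step further: x_s (7 so far).
No other element is forced above x_c by the given relations, so the count is 7.

7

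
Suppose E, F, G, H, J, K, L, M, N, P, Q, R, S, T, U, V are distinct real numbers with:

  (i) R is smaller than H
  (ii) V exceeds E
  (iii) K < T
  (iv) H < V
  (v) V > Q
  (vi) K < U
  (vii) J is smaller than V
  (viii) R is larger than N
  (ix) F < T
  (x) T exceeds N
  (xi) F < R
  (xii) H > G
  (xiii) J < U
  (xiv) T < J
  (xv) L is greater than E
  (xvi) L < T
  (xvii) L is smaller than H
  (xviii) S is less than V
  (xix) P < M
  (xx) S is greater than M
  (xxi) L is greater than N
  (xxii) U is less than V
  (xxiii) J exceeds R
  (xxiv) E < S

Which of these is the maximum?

V

N is not greatest since N < T; E is not greatest since E < L; P is not greatest since P < M; L is not greatest since L < T; G is not greatest since G < H; F is not greatest since F < T; K is not greatest since K < T; T is not greatest since T < J; Q is not greatest since Q < V; R is not greatest since R < H; M is not greatest since M < S; S is not greatest since S < V; J is not greatest since J < U; U is not greatest since U < V; H is not greatest since H < V.
Only V has nothing above it, so V is the maximum.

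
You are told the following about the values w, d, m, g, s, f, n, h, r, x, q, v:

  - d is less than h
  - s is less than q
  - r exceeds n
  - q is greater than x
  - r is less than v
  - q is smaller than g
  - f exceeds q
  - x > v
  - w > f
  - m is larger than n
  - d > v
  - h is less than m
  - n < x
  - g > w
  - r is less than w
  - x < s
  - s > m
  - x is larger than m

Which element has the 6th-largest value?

The consecutive relations fix a unique order: n < r < v < d < h < m < x < s < q < f < w < g.
The 6th largest is x.

x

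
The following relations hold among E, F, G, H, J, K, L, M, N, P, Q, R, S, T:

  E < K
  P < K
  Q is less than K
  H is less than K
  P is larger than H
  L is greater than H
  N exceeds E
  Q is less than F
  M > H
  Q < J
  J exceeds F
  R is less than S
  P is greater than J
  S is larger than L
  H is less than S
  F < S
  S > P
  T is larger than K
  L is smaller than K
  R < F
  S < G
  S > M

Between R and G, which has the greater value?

G

R < F < J < P < S < G, by transitivity through F, J, P, S.
So R < G; G is the larger of the two.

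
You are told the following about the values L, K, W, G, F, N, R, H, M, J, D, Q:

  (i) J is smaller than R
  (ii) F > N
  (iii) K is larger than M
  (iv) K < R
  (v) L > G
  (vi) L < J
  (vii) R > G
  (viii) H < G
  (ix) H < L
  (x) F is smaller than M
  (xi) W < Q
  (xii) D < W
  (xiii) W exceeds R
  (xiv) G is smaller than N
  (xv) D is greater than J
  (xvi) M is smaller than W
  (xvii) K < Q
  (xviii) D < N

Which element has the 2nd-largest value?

W

The consecutive relations fix a unique order: H < G < L < J < D < N < F < M < K < R < W < Q.
Counting 2 from the largest end gives W.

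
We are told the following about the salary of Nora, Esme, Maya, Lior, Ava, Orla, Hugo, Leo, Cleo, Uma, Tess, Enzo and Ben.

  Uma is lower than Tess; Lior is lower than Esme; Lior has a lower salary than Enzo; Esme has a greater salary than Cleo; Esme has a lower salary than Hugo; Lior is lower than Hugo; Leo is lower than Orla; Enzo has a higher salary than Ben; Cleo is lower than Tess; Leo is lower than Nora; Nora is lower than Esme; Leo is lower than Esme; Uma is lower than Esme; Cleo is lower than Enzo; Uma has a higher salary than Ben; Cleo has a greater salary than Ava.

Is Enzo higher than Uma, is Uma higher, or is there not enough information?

undetermined

Following every chain through Uma: above Uma we get Tess, Esme, Hugo; below Uma we get Ben.
Enzo is not reached, and no chain runs the other way from Enzo to Uma.
So the given relations leave the order of Uma and Enzo undetermined.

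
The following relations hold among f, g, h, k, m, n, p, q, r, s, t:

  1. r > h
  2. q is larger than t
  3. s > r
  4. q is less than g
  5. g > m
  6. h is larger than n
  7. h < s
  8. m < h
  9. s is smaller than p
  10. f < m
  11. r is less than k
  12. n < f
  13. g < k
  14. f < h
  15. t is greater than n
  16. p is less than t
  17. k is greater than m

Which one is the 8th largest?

h

Piecing the relations together gives one ordering: n < f < m < h < r < s < p < t < q < g < k.
Counting 8 from the largest end gives h.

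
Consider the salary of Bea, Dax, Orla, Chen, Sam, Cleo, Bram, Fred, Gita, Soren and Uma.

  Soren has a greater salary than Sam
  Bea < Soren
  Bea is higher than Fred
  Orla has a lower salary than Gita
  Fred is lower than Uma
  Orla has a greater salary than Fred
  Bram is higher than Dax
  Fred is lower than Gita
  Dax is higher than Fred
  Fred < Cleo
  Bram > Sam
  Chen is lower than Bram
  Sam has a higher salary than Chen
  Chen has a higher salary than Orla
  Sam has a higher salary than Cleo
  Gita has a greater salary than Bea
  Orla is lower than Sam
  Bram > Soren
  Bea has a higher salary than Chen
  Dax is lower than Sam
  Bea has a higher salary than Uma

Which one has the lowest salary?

Uma is not least since Fred < Uma; Orla is not least since Fred < Orla; Cleo is not least since Fred < Cleo; Chen is not least since Orla < Chen; Dax is not least since Fred < Dax; Sam is not least since Chen < Sam; Bea is not least since Fred < Bea; Soren is not least since Sam < Soren; Bram is not least since Chen < Bram; Gita is not least since Bea < Gita.
Only Fred has nothing below it, so Fred is the lowest salary.

Fred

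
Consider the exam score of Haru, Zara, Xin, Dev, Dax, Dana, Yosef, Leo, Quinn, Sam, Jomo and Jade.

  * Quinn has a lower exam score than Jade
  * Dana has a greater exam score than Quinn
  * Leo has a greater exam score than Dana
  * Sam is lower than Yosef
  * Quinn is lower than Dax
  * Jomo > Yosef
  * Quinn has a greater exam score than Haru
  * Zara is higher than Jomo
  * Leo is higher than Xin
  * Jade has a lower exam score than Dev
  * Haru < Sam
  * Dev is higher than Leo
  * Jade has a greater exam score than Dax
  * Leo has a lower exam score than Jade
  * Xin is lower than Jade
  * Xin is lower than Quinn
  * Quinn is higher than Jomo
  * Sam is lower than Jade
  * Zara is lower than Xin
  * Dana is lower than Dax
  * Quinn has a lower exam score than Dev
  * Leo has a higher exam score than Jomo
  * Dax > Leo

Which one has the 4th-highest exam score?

Leo

The consecutive relations fix a unique order: Haru < Sam < Yosef < Jomo < Zara < Xin < Quinn < Dana < Leo < Dax < Jade < Dev.
Counting 4 from the largest end gives Leo.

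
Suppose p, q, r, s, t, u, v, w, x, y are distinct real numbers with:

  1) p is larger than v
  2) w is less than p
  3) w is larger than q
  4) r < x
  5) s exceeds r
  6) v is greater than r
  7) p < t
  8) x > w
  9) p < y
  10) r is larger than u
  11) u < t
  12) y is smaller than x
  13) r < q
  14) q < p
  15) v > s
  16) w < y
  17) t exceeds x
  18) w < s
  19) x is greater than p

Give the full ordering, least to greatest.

u < r < q < w < s < v < p < y < x < t

Nothing is placed below u, so it is least; from there u < r; r < q; q < w; w < s; s < v; v < p; p < y; y < x; x < t, each given directly.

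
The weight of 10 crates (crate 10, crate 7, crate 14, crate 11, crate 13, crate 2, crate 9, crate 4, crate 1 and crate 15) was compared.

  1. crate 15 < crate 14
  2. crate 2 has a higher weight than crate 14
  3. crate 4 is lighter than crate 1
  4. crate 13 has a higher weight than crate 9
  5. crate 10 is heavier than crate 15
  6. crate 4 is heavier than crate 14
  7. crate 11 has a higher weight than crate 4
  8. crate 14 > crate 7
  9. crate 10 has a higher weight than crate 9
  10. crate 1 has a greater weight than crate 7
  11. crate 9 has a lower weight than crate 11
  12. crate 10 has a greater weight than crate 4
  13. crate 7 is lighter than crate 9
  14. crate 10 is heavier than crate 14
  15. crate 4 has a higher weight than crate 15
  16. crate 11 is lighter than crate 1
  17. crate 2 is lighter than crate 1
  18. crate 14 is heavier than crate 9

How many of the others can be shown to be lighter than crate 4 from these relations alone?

The elements the relations force below crate 4 are crate 15, crate 7, crate 9, crate 14 — no chain reaches any other.
That is 4.

4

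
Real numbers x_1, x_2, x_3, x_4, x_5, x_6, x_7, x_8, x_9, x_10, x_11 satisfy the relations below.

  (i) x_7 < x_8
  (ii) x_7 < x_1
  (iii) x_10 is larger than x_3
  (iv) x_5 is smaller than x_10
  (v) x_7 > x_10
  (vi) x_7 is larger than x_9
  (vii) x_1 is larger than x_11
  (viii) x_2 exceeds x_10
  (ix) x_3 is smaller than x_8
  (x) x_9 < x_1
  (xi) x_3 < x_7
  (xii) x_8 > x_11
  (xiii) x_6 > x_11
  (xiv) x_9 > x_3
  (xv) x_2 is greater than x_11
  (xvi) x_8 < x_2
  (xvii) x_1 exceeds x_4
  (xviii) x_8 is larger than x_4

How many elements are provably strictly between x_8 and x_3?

The relations place x_3 below x_8. An element lies strictly between them when it is forced above x_3 and also forced below x_8.
Above x_3: {x_9, x_10, x_7, x_1, x_2}. Below x_8: {x_4, x_5, x_9, x_10, x_11, x_7}.
Intersection: {x_9, x_10, x_7} — 3.

3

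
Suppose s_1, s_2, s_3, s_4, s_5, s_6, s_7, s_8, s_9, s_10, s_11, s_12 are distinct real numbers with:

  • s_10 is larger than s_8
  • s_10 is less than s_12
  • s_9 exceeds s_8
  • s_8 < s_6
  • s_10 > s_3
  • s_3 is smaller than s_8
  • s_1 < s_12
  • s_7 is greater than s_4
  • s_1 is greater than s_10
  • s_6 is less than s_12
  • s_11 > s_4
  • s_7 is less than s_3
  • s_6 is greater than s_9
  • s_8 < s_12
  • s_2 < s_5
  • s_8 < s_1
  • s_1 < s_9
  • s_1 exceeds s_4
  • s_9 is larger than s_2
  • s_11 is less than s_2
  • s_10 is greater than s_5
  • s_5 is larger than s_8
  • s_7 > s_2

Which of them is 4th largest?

s_1

Chaining the given pairs: s_4 < s_11 < s_2 < s_7 < s_3 < s_8 < s_5 < s_10 < s_1 < s_9 < s_6 < s_12.
Counting 4 from the largest end gives s_1.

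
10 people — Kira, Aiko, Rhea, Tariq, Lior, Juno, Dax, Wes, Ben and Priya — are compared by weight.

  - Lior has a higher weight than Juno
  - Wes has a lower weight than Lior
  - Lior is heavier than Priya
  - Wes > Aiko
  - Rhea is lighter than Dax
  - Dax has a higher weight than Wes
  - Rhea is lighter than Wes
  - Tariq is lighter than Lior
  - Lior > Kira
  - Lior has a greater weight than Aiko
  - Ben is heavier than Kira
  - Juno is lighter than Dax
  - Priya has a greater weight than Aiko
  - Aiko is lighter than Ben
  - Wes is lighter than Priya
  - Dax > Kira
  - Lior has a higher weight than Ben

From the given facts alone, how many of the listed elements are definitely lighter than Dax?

From Dax the given relations immediately reach Juno, Kira, Rhea, Wes.
From those, Aiko — 5 in total.
Nothing else is reachable below Dax; 5 in all.

5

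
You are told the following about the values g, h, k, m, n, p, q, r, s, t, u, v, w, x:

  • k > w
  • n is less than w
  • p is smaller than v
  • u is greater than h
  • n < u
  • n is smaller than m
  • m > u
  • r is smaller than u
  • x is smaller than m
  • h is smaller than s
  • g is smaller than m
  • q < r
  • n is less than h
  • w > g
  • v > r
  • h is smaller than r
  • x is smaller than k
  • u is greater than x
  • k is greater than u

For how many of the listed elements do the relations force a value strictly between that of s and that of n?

The relations place n below s. An element lies strictly between them when it is forced above n and also forced below s.
Above n: {h, r, w, u, k, m, v}. Below s: {h}.
Intersection: {h} — 1.

1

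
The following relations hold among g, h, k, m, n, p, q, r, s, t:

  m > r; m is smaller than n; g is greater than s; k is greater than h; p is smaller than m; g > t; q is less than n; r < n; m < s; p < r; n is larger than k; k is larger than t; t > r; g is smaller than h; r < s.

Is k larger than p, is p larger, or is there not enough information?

p < m and m < s give p < s.
With s < g: p < m < s < g.
With g < h: p < m < s < g < h.
Then h < k extends the chain to k.
So k is larger.

k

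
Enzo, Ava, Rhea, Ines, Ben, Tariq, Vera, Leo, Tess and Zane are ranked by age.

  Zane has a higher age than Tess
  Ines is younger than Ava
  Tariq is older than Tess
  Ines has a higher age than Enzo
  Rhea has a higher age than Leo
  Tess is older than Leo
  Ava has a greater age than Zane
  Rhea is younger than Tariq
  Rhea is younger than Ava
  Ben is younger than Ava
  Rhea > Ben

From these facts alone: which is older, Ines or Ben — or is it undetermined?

undetermined

Following every chain through Ben: above Ben we get Rhea, Tariq, Ava.
Ines is not reached, and no chain runs the other way from Ines to Ben.
So the given relations leave the order of Ben and Ines undetermined.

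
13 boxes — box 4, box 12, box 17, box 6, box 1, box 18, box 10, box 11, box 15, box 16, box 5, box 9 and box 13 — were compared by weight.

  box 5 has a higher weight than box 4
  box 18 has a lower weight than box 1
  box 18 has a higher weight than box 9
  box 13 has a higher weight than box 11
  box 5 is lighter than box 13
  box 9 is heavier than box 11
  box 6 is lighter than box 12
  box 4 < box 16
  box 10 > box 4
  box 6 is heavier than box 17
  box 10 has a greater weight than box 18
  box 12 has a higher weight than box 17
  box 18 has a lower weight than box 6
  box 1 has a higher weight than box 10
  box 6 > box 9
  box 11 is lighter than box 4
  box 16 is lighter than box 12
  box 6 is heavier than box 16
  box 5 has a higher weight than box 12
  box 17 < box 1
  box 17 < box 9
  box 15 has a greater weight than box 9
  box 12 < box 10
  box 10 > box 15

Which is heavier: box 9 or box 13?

box 13

box 9 < box 18 and box 18 < box 6 give box 9 < box 6.
With box 6 < box 12: box 9 < box 18 < box 6 < box 12.
With box 12 < box 5: box 9 < box 18 < box 6 < box 12 < box 5.
With box 5 < box 13: box 9 < box 18 < box 6 < box 12 < box 5 < box 13.
So box 9 < box 13; box 13 is the heavier of the two.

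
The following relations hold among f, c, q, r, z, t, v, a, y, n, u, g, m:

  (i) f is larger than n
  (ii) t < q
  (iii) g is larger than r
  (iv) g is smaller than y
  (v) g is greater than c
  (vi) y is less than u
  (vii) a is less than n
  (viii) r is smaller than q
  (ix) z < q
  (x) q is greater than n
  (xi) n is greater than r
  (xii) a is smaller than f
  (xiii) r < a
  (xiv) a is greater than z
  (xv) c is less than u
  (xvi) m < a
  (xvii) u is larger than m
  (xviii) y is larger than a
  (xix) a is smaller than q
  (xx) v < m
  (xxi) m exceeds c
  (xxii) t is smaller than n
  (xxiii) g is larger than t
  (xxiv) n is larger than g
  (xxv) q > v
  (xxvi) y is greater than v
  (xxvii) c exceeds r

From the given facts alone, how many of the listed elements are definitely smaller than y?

8

From y the given relations immediately reach v, g, a.
From those, r, c, m, z, t — 8 in total.
No other element is forced below y by the given relations, so the count is 8.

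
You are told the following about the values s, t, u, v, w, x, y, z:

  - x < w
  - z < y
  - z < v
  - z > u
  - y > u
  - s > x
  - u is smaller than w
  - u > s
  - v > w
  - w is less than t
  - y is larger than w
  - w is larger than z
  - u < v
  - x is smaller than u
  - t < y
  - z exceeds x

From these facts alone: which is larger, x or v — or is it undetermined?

v

x < s and s < u give x < u.
With u < z: x < s < u < z.
With z < w: x < s < u < z < w.
With w < v: x < s < u < z < w < v.
So v is larger.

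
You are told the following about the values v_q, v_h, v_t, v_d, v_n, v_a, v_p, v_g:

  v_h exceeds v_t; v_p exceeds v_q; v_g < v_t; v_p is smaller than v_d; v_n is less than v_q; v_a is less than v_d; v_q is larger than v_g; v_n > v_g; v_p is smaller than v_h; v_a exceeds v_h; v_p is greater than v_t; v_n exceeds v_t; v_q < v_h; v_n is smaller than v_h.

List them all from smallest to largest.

v_g < v_t < v_n < v_q < v_p < v_h < v_a < v_d

Nothing is placed below v_g, so it is least; from there v_g < v_t; v_t < v_n; v_n < v_q; v_q < v_p; v_p < v_h; v_h < v_a; v_a < v_d, each given directly.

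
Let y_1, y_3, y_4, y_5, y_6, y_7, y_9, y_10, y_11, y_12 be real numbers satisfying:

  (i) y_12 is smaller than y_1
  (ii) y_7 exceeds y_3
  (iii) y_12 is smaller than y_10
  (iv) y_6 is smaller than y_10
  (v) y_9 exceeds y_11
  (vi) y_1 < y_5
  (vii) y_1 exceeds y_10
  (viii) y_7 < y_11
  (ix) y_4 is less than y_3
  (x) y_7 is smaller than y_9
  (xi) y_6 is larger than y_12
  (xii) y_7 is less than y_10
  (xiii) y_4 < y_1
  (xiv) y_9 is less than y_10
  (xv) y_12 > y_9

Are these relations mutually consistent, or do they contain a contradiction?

consistent

The single ordering y_4 < y_3 < y_7 < y_11 < y_9 < y_12 < y_6 < y_10 < y_1 < y_5 satisfies every listed relation, so no contradiction arises.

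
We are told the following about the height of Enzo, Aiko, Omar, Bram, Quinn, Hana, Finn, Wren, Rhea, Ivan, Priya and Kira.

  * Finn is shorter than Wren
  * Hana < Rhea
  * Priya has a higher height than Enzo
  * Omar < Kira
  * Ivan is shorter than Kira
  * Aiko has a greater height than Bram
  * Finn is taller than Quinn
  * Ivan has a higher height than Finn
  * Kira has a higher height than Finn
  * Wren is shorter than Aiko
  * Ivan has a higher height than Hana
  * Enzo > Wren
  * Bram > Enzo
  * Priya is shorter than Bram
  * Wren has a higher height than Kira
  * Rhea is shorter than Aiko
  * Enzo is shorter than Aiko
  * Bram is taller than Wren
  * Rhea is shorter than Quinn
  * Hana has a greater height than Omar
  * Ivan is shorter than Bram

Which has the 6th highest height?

Kira

The consecutive relations fix a unique order: Omar < Hana < Rhea < Quinn < Finn < Ivan < Kira < Wren < Enzo < Priya < Bram < Aiko.
Counting 6 from the largest end gives Kira.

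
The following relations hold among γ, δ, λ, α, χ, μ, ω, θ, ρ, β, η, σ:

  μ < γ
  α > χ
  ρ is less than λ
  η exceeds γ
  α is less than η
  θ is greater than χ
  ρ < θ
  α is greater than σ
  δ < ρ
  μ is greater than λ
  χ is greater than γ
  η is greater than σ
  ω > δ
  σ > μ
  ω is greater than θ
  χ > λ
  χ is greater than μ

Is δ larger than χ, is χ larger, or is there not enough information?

Link the given pairs in sequence: δ < ρ; ρ < λ; λ < μ; μ < γ; γ < χ.
Chaining these gives δ < ρ < λ < μ < γ < χ.
So χ is larger.

χ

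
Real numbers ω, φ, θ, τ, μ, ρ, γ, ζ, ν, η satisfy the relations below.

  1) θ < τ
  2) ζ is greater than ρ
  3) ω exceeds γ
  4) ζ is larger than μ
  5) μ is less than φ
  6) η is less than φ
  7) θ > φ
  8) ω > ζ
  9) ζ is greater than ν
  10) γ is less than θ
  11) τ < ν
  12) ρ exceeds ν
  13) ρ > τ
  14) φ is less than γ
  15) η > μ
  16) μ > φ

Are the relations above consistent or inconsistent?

Chaining the given relations yields μ < η < φ, so μ < φ. But one relation states φ < μ. These cannot both hold.

inconsistent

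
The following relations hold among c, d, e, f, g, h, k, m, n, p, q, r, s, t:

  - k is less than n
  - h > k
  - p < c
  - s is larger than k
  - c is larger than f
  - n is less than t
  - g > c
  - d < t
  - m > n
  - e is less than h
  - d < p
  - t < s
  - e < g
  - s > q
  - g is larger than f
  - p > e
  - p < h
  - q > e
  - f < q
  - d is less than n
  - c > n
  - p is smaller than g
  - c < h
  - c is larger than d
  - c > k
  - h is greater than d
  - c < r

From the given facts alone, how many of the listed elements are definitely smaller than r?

7

The elements the relations force below r are d, k, e, f, p, n, c — no chain reaches any other.
That is 7.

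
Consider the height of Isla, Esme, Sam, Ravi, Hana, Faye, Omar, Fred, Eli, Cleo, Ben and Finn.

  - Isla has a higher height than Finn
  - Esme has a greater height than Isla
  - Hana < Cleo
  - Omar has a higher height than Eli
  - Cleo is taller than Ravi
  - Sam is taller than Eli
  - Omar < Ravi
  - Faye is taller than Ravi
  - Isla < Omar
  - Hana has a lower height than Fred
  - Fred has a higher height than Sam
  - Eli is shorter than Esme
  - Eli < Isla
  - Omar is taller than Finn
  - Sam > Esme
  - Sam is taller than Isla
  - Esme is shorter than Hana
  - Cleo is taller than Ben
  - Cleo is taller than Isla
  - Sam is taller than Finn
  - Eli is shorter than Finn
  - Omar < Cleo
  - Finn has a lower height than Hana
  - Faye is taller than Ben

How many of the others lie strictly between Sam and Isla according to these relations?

The relations place Isla below Sam. An element lies strictly between them when it is forced above Isla and also forced below Sam.
Above Isla: {Esme, Omar, Hana, Ravi, Faye, Cleo, Fred}. Below Sam: {Eli, Finn, Esme}.
Intersection: {Esme} — 1.

1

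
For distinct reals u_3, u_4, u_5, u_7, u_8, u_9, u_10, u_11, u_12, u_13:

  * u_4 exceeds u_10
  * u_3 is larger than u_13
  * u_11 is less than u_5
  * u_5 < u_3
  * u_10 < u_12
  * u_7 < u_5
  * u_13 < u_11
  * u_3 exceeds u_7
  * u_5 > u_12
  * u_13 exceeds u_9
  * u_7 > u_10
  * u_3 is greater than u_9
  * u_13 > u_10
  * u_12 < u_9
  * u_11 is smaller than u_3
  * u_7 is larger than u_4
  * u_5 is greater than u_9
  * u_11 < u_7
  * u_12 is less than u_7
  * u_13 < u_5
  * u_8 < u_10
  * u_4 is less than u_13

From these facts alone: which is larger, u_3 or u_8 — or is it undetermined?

The relevant relations are u_8 < u_10; u_10 < u_12; u_12 < u_9; u_9 < u_13; u_13 < u_11; u_11 < u_7; u_7 < u_5; u_5 < u_3.
Chaining these gives u_8 < u_10 < u_12 < u_9 < u_13 < u_11 < u_7 < u_5 < u_3.
So u_3 is larger.

u_3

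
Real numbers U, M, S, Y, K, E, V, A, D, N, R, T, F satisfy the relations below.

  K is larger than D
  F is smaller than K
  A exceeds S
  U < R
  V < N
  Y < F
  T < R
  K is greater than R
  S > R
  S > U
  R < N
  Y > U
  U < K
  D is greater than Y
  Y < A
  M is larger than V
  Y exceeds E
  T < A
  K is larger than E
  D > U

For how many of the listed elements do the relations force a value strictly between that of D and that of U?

Chaining upward from U reaches: Y, R, S, N, A, F, K.
Chaining downward from D reaches: E, Y.
Strictly between U and D are those in both lists: Y — 1 element.

1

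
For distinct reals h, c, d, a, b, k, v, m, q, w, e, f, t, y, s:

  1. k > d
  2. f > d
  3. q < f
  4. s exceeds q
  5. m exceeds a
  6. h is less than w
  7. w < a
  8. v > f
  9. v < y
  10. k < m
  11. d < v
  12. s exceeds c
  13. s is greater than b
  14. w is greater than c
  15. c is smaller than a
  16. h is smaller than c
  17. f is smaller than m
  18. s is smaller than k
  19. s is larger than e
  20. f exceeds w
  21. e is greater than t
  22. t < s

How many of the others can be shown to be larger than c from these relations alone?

Directly above c: w, a, s.
One step further: f, k, m (6 so far).
One step further: v (7 so far).
One step further: y (8 so far).
Nothing else is reachable above c; 8 in all.

8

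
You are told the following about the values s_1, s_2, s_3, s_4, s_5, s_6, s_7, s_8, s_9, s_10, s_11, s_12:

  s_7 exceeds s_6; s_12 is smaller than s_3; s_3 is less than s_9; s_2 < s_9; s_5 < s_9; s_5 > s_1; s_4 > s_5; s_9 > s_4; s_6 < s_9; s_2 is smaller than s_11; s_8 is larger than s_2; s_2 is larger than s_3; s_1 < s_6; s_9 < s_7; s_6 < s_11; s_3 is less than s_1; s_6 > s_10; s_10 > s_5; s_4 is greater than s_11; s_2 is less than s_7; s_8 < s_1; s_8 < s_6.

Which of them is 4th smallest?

The consecutive relations fix a unique order: s_12 < s_3 < s_2 < s_8 < s_1 < s_5 < s_10 < s_6 < s_11 < s_4 < s_9 < s_7.
Counting 4 from the smallest end gives s_8.

s_8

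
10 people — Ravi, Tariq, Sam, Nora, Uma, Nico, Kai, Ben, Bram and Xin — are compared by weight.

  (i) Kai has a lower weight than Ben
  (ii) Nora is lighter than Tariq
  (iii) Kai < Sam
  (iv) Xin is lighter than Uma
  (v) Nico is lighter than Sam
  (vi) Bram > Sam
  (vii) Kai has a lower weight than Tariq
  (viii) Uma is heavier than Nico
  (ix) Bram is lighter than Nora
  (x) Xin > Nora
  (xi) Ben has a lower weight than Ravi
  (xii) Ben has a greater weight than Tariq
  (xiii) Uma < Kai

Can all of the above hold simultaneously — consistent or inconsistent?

We have Kai < Sam stated directly, yet also Sam < Bram < Nora < Xin < Uma < Kai by chaining the others — so Sam < Kai. Contradiction.

inconsistent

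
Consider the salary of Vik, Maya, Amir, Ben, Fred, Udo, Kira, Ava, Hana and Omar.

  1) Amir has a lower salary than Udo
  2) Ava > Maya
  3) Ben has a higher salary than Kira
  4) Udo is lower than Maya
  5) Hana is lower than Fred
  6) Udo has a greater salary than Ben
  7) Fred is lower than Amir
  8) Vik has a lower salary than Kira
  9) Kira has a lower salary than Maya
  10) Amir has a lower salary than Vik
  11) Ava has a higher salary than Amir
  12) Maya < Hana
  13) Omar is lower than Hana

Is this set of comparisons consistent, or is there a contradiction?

We have Maya < Hana stated directly, yet also Hana < Fred < Amir < Vik < Kira < Ben < Udo < Maya by chaining the others — so Hana < Maya. Contradiction.

inconsistent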